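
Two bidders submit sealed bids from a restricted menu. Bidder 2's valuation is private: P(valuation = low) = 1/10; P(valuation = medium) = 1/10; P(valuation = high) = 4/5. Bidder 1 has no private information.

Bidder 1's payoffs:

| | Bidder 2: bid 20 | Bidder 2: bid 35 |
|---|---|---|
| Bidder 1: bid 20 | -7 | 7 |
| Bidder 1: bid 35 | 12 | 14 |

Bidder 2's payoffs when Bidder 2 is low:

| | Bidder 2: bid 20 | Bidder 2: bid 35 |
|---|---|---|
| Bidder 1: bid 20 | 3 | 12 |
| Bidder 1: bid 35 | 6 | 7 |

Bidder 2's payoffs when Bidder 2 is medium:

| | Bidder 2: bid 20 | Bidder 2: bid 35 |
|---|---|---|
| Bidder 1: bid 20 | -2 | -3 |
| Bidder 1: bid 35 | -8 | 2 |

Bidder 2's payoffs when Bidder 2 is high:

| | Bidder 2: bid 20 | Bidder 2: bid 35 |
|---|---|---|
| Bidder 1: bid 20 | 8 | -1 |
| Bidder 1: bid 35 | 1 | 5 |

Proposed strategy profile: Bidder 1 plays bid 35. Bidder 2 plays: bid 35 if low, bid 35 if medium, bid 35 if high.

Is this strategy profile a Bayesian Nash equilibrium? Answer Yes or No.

Bidder 1 plays bid 35: E[bid 35] = 1/10·(14) + 1/10·(14) + 4/5·(14) = 14; E[bid 20] = 7. Best-responding. ✓
Bidder 2 (valuation low), facing bid 35: bid 20 gives 6, bid 35 gives 7. Proposed bid 35 is best. ✓
Bidder 2 (valuation medium), facing bid 35: bid 20 gives -8, bid 35 gives 2. Proposed bid 35 is best. ✓
Bidder 2 (valuation high), facing bid 35: bid 20 gives 1, bid 35 gives 5. Proposed bid 35 is best. ✓

Yes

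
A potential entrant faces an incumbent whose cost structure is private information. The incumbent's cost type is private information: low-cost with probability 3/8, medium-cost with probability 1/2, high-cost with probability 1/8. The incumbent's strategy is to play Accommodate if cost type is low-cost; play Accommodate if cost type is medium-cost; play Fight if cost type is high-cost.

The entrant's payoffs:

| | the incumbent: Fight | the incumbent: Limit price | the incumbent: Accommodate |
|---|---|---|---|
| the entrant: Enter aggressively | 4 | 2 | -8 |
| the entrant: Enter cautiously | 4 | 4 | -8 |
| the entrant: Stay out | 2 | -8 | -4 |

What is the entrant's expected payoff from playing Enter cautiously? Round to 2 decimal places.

E[Enter cautiously] = 3/8·(-8) + 1/2·(-8) + 1/8·4 = (-3) + (-4) + 1/2 = -13/2

-6.50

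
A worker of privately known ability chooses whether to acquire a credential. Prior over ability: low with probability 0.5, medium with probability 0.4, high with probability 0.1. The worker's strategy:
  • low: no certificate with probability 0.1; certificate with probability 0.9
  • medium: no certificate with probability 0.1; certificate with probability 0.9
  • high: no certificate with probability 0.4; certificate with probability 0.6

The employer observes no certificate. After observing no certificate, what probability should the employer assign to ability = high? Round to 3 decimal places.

0.308

Apply Bayes' rule using the sender's strategy as the likelihood.
P(no certificate) = 0.5·0.1 + 0.4·0.1 + 0.1·0.4 = 0.13
P(high | no certificate) = (0.1·0.4) / 0.13 = 0.04 / 0.13 = 0.307692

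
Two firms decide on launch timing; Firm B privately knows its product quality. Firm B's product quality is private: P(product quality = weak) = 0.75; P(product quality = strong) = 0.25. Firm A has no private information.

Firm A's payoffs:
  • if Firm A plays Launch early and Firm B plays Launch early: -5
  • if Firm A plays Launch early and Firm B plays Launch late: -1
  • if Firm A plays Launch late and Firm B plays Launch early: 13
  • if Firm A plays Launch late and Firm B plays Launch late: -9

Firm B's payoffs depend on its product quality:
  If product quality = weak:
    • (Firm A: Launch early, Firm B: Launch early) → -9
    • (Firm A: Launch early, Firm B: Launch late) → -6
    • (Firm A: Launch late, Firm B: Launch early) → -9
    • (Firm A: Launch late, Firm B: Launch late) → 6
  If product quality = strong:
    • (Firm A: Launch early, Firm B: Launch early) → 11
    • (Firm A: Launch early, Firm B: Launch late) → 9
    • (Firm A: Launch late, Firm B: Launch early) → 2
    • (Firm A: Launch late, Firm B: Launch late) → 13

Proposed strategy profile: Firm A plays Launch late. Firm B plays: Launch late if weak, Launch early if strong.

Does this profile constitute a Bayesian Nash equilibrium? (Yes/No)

Firm A plays Launch late: E[Launch late] = 0.75·(-9) + 0.25·(13) = -3.5; E[Launch early] = -2. Not best-responding. ✗
Firm B (product quality weak), facing Launch late: Launch early gives -9, Launch late gives 6. Proposed Launch late is best. ✓
Firm B (product quality strong), facing Launch late: Launch early gives 2, Launch late gives 13. Proposed Launch early is not best — profitable deviation exists. ✗

No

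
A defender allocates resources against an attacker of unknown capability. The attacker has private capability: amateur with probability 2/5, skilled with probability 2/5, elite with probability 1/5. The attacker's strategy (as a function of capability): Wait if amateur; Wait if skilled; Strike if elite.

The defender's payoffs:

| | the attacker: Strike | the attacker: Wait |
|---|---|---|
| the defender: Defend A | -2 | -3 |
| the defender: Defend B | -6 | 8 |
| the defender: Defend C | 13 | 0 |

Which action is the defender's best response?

Defend B

E[Defend A] = 2/5·(-3) + 2/5·(-3) + 1/5·(-2) = -14/5
E[Defend B] = 2/5·(8) + 2/5·(8) + 1/5·(-6) = 26/5
E[Defend C] = 2/5·(0) + 2/5·(0) + 1/5·(13) = 13/5
Best response: Defend B (26/5 is the largest).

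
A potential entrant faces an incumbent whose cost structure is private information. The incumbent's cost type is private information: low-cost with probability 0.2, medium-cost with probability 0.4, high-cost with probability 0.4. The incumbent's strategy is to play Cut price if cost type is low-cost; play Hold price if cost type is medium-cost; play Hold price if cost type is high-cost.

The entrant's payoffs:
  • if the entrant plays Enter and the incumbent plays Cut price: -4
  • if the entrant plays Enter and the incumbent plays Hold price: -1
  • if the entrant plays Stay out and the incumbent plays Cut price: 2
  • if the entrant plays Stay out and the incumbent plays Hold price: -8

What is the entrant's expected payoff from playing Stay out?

E[Stay out] = 0.2·2 + 0.4·(-8) + 0.4·(-8) = 0.4 + (-3.2) + (-3.2) = -6

-6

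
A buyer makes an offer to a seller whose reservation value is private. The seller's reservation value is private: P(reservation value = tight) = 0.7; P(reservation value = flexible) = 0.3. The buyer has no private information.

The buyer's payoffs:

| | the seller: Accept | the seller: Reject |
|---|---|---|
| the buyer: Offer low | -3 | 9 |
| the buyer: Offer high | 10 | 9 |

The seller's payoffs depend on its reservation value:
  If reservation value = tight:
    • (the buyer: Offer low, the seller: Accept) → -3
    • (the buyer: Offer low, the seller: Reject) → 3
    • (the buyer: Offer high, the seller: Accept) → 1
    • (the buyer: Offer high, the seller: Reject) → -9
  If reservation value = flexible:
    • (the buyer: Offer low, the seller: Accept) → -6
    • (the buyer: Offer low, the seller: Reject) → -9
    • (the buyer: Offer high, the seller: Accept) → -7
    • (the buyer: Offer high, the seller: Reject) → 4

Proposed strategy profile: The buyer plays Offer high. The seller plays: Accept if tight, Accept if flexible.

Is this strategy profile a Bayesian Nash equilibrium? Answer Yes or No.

No

The buyer plays Offer high: E[Offer high] = 0.7·(10) + 0.3·(10) = 10; E[Offer low] = -3. Best-responding. ✓
The seller (reservation value tight), facing Offer high: Accept gives 1, Reject gives -9. Proposed Accept is best. ✓
The seller (reservation value flexible), facing Offer high: Accept gives -7, Reject gives 4. Proposed Accept is not best — profitable deviation exists. ✗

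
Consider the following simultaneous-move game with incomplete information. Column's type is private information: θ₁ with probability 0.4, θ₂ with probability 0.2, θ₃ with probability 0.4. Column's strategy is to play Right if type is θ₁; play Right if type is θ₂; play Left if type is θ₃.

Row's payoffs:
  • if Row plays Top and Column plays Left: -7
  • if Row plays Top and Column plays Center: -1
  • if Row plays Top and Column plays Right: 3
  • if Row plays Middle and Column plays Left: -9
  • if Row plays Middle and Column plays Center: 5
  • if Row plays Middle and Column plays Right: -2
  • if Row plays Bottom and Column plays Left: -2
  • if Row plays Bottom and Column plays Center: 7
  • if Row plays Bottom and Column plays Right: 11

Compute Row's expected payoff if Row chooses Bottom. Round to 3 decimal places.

5.800

E[Bottom] = 0.4·11 + 0.2·11 + 0.4·(-2) = 4.4 + 2.2 + (-0.8) = 5.8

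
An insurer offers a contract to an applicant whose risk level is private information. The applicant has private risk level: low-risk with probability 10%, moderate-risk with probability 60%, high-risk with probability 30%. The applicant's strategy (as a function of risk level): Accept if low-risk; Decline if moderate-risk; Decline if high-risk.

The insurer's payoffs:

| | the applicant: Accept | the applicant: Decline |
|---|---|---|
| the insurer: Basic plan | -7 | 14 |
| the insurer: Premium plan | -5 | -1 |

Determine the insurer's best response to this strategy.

Basic plan

E[Basic plan] = 0.1·(-7) + 0.6·(14) + 0.3·(14) = 11.9
E[Premium plan] = 0.1·(-5) + 0.6·(-1) + 0.3·(-1) = -1.4
Best response: Basic plan (11.9 is the largest).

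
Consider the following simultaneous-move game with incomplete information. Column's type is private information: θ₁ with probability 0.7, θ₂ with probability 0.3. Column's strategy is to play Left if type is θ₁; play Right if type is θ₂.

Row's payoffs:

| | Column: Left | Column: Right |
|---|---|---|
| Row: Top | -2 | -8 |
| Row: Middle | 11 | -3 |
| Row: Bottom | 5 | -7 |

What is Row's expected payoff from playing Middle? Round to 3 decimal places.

6.800

E[Middle] = 0.7·11 + 0.3·(-3) = 7.7 + (-0.9) = 6.8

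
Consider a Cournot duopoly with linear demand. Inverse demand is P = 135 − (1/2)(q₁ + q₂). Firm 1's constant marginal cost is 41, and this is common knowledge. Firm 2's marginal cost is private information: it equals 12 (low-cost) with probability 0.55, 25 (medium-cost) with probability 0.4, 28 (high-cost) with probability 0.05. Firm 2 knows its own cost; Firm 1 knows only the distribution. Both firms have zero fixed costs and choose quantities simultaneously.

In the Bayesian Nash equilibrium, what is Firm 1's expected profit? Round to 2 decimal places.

Type-c best response for Firm 2: q₂(c) = (135 − c) − q₁/2.
Firm 1 maximizes expected profit; its first-order condition is 135 − q₁ − (1/2)E[q₂] − 41 = 0.
Substituting E[q₂] and solving: E[c₂] = 18, so q₁ = (135 − 2·41 + 18)/(3/2) = 47.3333.
E[P] = 135 − (1/2)·(q₁ + E[q₂]) = 64.6667; Firm 1's expected profit = (E[P] − 41)·q₁ = (64.6667 − 41)·47.3333 = 1120.22.

1120.22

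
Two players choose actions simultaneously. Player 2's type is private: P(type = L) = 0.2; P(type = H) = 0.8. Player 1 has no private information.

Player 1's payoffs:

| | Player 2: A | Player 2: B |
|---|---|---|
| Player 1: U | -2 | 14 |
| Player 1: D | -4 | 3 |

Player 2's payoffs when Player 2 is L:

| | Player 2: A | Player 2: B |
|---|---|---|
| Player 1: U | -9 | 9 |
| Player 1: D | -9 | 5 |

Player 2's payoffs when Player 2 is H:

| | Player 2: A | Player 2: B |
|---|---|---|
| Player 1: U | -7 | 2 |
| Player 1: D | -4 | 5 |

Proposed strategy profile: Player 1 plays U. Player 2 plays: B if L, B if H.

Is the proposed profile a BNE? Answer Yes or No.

Yes

A profile is a BNE iff every type of every player is best-responding given beliefs about the other side.
Player 1 plays U: E[U] = 0.2·(14) + 0.8·(14) = 14; E[D] = 3. Best-responding. ✓
Player 2 (type L), facing U: A gives -9, B gives 9. Proposed B is best. ✓
Player 2 (type H), facing U: A gives -7, B gives 2. Proposed B is best. ✓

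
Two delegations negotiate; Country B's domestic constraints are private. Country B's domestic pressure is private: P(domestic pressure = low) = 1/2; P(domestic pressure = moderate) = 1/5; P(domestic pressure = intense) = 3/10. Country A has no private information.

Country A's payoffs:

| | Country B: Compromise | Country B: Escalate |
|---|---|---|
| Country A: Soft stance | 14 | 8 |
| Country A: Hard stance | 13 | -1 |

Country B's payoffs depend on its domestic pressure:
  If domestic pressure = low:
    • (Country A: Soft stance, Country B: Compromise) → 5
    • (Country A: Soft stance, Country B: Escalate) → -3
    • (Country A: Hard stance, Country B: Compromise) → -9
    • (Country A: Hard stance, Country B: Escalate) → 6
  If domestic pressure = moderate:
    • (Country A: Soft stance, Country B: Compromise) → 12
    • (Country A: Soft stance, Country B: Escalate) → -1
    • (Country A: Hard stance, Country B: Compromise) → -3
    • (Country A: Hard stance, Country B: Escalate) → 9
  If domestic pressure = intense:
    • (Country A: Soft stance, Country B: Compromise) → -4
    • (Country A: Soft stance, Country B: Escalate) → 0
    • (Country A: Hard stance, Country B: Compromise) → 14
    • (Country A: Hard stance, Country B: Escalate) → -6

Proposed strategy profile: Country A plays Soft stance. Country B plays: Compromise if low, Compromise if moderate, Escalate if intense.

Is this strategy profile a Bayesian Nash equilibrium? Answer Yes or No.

Yes

Country A plays Soft stance: E[Soft stance] = 1/2·(14) + 1/5·(14) + 3/10·(8) = 61/5; E[Hard stance] = 44/5. Best-responding. ✓
Country B (domestic pressure low), facing Soft stance: Compromise gives 5, Escalate gives -3. Proposed Compromise is best. ✓
Country B (domestic pressure moderate), facing Soft stance: Compromise gives 12, Escalate gives -1. Proposed Compromise is best. ✓
Country B (domestic pressure intense), facing Soft stance: Compromise gives -4, Escalate gives 0. Proposed Escalate is best. ✓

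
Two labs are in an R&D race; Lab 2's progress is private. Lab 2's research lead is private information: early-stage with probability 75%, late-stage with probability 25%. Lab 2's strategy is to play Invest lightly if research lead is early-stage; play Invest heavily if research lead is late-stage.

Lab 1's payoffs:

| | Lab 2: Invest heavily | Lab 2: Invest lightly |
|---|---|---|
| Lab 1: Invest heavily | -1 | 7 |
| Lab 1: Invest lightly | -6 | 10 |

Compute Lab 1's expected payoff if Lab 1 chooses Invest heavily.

E[Invest heavily] = 0.75·7 + 0.25·(-1) = 5.25 + (-0.25) = 5

5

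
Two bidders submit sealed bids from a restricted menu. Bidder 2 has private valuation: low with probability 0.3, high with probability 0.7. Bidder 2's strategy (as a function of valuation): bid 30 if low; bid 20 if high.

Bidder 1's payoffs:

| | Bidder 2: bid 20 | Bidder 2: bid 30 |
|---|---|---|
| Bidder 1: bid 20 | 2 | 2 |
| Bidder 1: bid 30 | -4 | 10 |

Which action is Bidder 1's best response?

bid 20

E[bid 20] = 0.3·(2) + 0.7·(2) = 2
E[bid 30] = 0.3·(10) + 0.7·(-4) = 0.2
Best response: bid 20 (2 is the largest).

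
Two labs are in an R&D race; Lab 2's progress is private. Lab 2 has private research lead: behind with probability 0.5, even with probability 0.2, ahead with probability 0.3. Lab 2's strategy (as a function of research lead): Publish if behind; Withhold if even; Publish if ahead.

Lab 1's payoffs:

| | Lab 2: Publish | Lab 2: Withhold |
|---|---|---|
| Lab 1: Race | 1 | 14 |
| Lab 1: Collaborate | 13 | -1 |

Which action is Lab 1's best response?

Collaborate

Compute Lab 1's expected payoff for each action, taking the expectation over Lab 2's type.
E[Race] = 0.5·(1) + 0.2·(14) + 0.3·(1) = 3.6
E[Collaborate] = 0.5·(13) + 0.2·(-1) + 0.3·(13) = 10.2
Best response: Collaborate (10.2 is the largest).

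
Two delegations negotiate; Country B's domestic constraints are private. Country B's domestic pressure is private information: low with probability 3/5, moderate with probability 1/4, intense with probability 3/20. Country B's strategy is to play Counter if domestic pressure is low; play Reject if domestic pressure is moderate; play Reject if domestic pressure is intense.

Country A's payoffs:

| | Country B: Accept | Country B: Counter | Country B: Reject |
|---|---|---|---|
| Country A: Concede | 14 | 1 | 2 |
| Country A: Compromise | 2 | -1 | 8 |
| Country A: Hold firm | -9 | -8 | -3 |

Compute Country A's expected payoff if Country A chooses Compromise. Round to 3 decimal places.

E[Compromise] = 3/5·(-1) + 1/4·8 + 3/20·8 = (-3/5) + 2 + 6/5 = 13/5

2.600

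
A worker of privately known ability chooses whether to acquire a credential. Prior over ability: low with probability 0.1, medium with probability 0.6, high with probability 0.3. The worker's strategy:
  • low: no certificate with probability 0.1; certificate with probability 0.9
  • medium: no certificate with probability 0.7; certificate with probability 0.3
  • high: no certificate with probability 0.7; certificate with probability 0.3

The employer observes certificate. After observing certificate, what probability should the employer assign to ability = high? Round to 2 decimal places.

0.25

Apply Bayes' rule using the sender's strategy as the likelihood.
P(certificate) = 0.1·0.9 + 0.6·0.3 + 0.3·0.3 = 0.36
P(high | certificate) = (0.3·0.3) / 0.36 = 0.09 / 0.36 = 0.25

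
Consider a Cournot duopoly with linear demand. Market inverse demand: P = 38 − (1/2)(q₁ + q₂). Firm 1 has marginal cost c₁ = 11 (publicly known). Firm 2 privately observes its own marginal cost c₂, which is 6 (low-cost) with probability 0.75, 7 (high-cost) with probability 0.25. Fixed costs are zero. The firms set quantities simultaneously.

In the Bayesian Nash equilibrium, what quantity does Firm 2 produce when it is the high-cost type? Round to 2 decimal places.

23.58

Type-c best response for Firm 2: q₂(c) = (38 − c) − q₁/2.
Firm 1 maximizes expected profit; its first-order condition is 38 − q₁ − (1/2)E[q₂] − 11 = 0.
Substituting E[q₂] and solving: E[c₂] = 6.25, so q₁ = (38 − 2·11 + 6.25)/(3/2) = 14.8333.
q₂(high-cost) = (38 − 7 − (1/2)·14.8333) = 23.5833.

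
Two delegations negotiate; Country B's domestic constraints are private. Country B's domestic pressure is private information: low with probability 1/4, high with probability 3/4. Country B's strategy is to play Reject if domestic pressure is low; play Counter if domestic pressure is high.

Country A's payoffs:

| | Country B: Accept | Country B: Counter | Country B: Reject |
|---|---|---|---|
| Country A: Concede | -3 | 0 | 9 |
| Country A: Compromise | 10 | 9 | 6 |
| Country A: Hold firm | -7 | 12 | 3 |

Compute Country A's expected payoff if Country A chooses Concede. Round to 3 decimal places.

2.250

E[Concede] = 1/4·9 + 3/4·0 = 9/4 + 0 = 9/4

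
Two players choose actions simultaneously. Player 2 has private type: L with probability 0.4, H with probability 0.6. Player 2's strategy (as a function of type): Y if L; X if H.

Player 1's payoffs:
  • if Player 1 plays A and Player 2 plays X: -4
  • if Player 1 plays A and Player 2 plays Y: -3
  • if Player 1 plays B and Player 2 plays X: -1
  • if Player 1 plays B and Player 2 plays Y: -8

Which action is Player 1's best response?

A

E[A] = 0.4·(-3) + 0.6·(-4) = -3.6
E[B] = 0.4·(-8) + 0.6·(-1) = -3.8
Best response: A (-3.6 is the largest).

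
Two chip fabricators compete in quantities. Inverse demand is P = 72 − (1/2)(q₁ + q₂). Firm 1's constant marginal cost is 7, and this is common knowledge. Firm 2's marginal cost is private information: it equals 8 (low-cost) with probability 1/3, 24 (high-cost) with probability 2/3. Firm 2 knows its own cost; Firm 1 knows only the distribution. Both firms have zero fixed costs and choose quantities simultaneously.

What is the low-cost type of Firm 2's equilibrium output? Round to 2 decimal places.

38.44

Type-c best response for Firm 2: q₂(c) = (72 − c) − q₁/2.
Firm 1 maximizes expected profit; its first-order condition is 72 − q₁ − (1/2)E[q₂] − 7 = 0.
Substituting E[q₂] and solving: E[c₂] = 18.6667, so q₁ = (72 − 2·7 + 18.6667)/(3/2) = 51.1111.
q₂(low-cost) = (72 − 8 − (1/2)·51.1111) = 38.4444.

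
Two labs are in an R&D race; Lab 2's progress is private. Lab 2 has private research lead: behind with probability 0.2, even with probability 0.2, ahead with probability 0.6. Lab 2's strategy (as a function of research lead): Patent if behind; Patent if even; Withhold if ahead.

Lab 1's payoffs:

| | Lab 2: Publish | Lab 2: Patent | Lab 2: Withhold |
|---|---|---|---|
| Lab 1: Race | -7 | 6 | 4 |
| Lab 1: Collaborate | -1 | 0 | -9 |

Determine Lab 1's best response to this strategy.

Race

E[Race] = 0.2·(6) + 0.2·(6) + 0.6·(4) = 4.8
E[Collaborate] = 0.2·(0) + 0.2·(0) + 0.6·(-9) = -5.4
Best response: Race (4.8 is the largest).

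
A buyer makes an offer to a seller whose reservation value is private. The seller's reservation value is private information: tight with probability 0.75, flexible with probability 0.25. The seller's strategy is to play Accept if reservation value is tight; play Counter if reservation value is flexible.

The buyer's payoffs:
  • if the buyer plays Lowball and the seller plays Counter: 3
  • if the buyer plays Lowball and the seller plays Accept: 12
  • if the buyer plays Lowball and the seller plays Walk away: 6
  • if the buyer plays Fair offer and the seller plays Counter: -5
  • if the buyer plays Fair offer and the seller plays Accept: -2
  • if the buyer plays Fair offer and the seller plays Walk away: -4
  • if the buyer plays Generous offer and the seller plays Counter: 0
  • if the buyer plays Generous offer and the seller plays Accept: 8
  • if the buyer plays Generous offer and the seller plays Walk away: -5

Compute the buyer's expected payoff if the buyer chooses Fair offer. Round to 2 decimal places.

-2.75

Take the expectation over the seller's reservation value, weighting each type's action by its prior probability.
E[Fair offer] = 0.75·(-2) + 0.25·(-5) = (-1.5) + (-1.25) = -2.75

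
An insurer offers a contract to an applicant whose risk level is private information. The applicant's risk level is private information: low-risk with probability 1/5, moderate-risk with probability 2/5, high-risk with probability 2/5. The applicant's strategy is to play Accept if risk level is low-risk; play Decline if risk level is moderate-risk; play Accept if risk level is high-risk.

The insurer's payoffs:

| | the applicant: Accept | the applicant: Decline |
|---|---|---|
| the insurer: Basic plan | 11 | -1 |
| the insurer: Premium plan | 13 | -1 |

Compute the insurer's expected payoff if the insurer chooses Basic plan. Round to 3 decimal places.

6.200

E[Basic plan] = 1/5·11 + 2/5·(-1) + 2/5·11 = 11/5 + (-2/5) + 22/5 = 31/5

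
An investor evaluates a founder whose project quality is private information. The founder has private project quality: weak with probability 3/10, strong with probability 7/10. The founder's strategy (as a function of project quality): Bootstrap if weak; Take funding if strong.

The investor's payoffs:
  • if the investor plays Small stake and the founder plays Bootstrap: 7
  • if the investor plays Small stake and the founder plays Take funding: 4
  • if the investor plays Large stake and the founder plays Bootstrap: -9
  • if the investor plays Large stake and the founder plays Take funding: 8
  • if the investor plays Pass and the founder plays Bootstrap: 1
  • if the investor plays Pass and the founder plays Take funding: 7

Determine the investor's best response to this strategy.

E[Small stake] = 3/10·(7) + 7/10·(4) = 49/10
E[Large stake] = 3/10·(-9) + 7/10·(8) = 29/10
E[Pass] = 3/10·(1) + 7/10·(7) = 26/5
Best response: Pass (26/5 is the largest).

Pass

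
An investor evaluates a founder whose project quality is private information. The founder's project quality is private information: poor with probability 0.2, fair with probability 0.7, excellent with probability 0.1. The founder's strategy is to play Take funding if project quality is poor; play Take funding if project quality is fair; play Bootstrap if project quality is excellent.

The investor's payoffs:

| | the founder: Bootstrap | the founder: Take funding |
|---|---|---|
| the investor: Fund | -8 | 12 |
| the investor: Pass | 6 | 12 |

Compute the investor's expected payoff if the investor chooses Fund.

10

Take the expectation over the founder's project quality, weighting each type's action by its prior probability.
E[Fund] = 0.2·12 + 0.7·12 + 0.1·(-8) = 2.4 + 8.4 + (-0.8) = 10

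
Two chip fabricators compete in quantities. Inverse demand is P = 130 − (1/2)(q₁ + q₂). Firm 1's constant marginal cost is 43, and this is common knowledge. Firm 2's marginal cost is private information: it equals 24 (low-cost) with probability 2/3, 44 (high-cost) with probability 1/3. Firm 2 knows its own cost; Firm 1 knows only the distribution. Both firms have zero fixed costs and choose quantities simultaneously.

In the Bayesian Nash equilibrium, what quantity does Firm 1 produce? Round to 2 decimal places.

49.78

Type-c best response for Firm 2: q₂(c) = (130 − c) − q₁/2.
Firm 1 maximizes expected profit; its first-order condition is 130 − q₁ − (1/2)E[q₂] − 43 = 0.
Substituting E[q₂] and solving: E[c₂] = 30.6667, so q₁ = (130 − 2·43 + 30.6667)/(3/2) = 49.7778.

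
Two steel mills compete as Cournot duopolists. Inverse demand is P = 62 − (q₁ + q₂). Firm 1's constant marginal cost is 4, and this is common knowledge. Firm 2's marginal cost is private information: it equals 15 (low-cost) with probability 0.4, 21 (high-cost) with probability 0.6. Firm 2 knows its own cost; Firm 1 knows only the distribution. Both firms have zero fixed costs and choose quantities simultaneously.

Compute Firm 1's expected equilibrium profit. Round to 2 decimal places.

585.64

Type-c best response for Firm 2: q₂(c) = (62 − c)/2 − q₁/2.
Firm 1 maximizes expected profit; its first-order condition is 62 − 2q₁ − E[q₂] − 4 = 0.
Substituting E[q₂] and solving: E[c₂] = 18.6, so q₁ = (62 − 2·4 + 18.6)/3 = 24.2.
E[P] = 62 − (q₁ + E[q₂]) = 28.2; Firm 1's expected profit = (E[P] − 4)·q₁ = (28.2 − 4)·24.2 = 585.64.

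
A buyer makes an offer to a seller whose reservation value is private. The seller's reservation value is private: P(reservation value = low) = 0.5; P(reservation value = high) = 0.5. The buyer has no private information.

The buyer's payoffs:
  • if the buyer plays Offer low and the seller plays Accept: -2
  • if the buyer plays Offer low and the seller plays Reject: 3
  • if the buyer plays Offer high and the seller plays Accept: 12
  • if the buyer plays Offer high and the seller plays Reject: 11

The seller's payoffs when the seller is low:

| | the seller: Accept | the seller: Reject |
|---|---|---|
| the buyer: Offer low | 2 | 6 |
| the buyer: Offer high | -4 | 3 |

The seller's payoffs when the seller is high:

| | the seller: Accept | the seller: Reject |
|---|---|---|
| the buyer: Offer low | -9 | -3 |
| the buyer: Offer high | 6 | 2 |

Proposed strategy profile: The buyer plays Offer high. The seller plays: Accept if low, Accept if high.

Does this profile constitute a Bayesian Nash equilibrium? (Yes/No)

The buyer plays Offer high: E[Offer high] = 0.5·(12) + 0.5·(12) = 12; E[Offer low] = -2. Best-responding. ✓
The seller (reservation value low), facing Offer high: Accept gives -4, Reject gives 3. Proposed Accept is not best — profitable deviation exists. ✗
The seller (reservation value high), facing Offer high: Accept gives 6, Reject gives 2. Proposed Accept is best. ✓

No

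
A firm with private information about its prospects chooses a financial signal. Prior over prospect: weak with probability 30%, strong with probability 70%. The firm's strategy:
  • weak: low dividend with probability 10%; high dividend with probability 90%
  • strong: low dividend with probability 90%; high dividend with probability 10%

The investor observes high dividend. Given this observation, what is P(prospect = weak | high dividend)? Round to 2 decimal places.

0.79

Apply Bayes' rule using the sender's strategy as the likelihood.
P(high dividend) = 0.3·0.9 + 0.7·0.1 = 0.34
P(weak | high dividend) = (0.3·0.9) / 0.34 = 0.27 / 0.34 = 0.794118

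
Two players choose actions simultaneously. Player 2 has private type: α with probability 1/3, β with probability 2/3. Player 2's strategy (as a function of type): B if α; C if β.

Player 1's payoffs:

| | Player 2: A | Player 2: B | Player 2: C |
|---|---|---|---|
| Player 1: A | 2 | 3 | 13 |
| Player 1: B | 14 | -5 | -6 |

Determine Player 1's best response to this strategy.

Compute Player 1's expected payoff for each action, taking the expectation over Player 2's type.
E[A] = 1/3·(3) + 2/3·(13) = 29/3
E[B] = 1/3·(-5) + 2/3·(-6) = -17/3
Best response: A (29/3 is the largest).

A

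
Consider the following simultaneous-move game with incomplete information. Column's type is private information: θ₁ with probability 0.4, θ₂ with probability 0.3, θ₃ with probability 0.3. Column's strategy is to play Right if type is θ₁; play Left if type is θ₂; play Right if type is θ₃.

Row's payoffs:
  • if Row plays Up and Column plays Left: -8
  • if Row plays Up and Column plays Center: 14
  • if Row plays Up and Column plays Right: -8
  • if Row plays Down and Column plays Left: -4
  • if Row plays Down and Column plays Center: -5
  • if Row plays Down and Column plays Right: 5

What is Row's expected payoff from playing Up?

-8

E[Up] = 0.4·(-8) + 0.3·(-8) + 0.3·(-8) = (-3.2) + (-2.4) + (-2.4) = -8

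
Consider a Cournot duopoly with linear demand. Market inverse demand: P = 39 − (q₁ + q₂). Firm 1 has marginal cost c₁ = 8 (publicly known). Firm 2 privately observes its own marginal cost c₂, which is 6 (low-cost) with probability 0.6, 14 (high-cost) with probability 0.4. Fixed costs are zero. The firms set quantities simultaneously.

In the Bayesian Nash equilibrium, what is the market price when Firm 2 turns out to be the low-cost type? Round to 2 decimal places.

17.13

Type-c best response for Firm 2: q₂(c) = (39 − c)/2 − q₁/2.
Firm 1 maximizes expected profit; its first-order condition is 39 − 2q₁ − E[q₂] − 8 = 0.
Substituting E[q₂] and solving: E[c₂] = 9.2, so q₁ = (39 − 2·8 + 9.2)/3 = 10.7333.
q₂(low-cost) = 11.1333, so P = 39 − (10.7333 + 11.1333) = 17.1333.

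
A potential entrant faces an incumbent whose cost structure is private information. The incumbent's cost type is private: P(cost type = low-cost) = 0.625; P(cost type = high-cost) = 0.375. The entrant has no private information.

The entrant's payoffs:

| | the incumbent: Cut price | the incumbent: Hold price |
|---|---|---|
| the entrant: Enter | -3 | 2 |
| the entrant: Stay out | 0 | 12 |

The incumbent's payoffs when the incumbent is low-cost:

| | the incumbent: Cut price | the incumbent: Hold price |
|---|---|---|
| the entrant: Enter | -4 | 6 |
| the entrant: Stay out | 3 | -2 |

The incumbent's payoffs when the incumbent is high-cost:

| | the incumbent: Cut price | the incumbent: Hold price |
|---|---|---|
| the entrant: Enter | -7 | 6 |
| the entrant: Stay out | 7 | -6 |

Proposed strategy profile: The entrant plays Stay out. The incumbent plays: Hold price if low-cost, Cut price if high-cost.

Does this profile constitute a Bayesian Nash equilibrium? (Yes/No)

A profile is a BNE iff every type of every player is best-responding given beliefs about the other side.
The entrant plays Stay out: E[Stay out] = 0.625·(12) + 0.375·(0) = 7.5; E[Enter] = 0.125. Best-responding. ✓
The incumbent (cost type low-cost), facing Stay out: Cut price gives 3, Hold price gives -2. Proposed Hold price is not best — profitable deviation exists. ✗
The incumbent (cost type high-cost), facing Stay out: Cut price gives 7, Hold price gives -6. Proposed Cut price is best. ✓

No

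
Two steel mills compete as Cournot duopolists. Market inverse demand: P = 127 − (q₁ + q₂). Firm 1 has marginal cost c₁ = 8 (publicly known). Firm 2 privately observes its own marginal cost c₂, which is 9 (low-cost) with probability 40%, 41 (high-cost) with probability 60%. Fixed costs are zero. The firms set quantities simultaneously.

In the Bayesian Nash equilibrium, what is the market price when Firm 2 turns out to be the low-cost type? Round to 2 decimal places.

Each type of Firm 2 best-responds to q₁; Firm 1 best-responds to the expected q₂ over Firm 2's types.
Firm 2 with cost c maximizes (127 − (q₁+q₂) − c)·q₂, giving q₂(c) = (127 − c − q₁)/2.
E[c₂] = 0.4·9 + 0.6·41 = 28.2
Firm 1's FOC against E[q₂] yields q₁ = (127 − 2·8 + E[c₂])/3 = (127 − 16 + 28.2)/3 = 46.4.
q₂(low-cost) = 35.8, so P = 127 − (46.4 + 35.8) = 44.8.

44.80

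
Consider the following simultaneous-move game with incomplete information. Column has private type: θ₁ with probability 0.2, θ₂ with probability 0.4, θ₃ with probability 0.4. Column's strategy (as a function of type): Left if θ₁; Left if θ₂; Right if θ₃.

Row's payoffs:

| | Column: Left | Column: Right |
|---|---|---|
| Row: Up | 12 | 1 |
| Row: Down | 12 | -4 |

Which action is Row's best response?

Up

E[Up] = 0.2·(12) + 0.4·(12) + 0.4·(1) = 7.6
E[Down] = 0.2·(12) + 0.4·(12) + 0.4·(-4) = 5.6
Best response: Up (7.6 is the largest).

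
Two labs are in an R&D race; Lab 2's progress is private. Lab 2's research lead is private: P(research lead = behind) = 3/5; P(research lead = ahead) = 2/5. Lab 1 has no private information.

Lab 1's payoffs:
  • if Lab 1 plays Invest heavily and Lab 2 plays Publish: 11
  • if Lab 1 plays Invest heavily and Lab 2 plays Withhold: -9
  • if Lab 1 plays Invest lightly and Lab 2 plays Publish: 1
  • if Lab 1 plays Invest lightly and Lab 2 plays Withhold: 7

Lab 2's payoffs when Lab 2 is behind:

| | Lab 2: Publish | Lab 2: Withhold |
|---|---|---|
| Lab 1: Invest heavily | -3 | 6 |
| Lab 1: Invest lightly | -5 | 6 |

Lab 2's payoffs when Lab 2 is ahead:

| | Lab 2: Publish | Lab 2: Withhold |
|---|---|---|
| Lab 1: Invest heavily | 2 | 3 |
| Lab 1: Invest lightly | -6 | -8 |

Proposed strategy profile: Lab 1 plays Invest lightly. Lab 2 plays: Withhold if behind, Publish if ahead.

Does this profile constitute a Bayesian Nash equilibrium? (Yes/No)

Lab 1 plays Invest lightly: E[Invest lightly] = 3/5·(7) + 2/5·(1) = 23/5; E[Invest heavily] = -1. Best-responding. ✓
Lab 2 (research lead behind), facing Invest lightly: Publish gives -5, Withhold gives 6. Proposed Withhold is best. ✓
Lab 2 (research lead ahead), facing Invest lightly: Publish gives -6, Withhold gives -8. Proposed Publish is best. ✓

Yes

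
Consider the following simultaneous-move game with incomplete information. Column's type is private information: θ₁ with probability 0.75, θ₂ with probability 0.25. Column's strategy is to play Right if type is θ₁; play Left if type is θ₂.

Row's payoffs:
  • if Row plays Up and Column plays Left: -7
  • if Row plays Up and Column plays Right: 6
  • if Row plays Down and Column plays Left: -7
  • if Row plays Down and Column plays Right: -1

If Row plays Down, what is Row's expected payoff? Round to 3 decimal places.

Take the expectation over Column's type, weighting each type's action by its prior probability.
E[Down] = 0.75·(-1) + 0.25·(-7) = (-0.75) + (-1.75) = -2.5

-2.500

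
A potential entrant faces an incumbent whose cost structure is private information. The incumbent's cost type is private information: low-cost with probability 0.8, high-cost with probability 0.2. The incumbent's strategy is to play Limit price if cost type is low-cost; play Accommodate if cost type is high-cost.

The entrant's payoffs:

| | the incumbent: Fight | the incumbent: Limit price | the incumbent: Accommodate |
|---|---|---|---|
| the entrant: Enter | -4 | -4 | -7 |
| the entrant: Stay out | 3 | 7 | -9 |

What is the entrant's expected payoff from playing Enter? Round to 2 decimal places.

-4.60

Take the expectation over the incumbent's cost type, weighting each type's action by its prior probability.
E[Enter] = 0.8·(-4) + 0.2·(-7) = (-3.2) + (-1.4) = -4.6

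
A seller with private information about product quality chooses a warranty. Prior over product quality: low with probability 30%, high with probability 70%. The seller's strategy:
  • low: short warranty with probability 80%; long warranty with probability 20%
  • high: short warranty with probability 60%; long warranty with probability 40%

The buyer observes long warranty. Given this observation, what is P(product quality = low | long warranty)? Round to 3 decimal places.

Apply Bayes' rule using the sender's strategy as the likelihood.
P(long warranty) = 0.3·0.2 + 0.7·0.4 = 0.34
P(low | long warranty) = (0.3·0.2) / 0.34 = 0.06 / 0.34 = 0.176471

0.176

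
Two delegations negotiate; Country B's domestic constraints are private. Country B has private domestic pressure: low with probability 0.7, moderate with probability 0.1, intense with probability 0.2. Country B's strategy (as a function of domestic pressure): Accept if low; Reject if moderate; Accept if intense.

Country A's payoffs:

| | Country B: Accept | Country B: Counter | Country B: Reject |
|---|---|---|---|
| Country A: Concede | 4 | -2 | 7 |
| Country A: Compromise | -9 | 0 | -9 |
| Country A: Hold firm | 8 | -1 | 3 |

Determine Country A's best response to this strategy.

E[Concede] = 0.7·(4) + 0.1·(7) + 0.2·(4) = 4.3
E[Compromise] = 0.7·(-9) + 0.1·(-9) + 0.2·(-9) = -9
E[Hold firm] = 0.7·(8) + 0.1·(3) + 0.2·(8) = 7.5
Best response: Hold firm (7.5 is the largest).

Hold firm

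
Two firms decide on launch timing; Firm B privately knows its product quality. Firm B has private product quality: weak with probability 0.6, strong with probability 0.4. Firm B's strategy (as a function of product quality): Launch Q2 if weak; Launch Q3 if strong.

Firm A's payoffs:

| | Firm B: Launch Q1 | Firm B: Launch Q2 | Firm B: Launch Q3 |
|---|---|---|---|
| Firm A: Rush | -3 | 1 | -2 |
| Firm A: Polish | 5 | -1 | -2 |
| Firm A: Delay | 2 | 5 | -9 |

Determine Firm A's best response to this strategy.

E[Rush] = 0.6·(1) + 0.4·(-2) = -0.2
E[Polish] = 0.6·(-1) + 0.4·(-2) = -1.4
E[Delay] = 0.6·(5) + 0.4·(-9) = -0.6
Best response: Rush (-0.2 is the largest).

Rush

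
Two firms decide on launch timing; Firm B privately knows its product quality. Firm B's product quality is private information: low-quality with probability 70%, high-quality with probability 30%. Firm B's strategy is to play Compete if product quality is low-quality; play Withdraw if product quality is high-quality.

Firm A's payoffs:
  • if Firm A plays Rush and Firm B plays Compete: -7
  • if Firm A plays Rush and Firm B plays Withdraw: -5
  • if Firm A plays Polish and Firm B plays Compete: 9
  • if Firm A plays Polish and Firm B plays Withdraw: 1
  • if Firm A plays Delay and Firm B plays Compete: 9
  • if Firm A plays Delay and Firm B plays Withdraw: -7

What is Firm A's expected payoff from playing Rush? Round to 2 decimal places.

E[Rush] = 0.7·(-7) + 0.3·(-5) = (-4.9) + (-1.5) = -6.4

-6.40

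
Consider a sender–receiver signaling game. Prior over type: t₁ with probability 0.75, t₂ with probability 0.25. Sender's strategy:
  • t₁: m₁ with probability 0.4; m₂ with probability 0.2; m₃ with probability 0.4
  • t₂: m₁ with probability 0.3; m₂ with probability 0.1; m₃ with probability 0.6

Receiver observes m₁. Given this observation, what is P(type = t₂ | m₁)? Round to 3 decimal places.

0.200

Apply Bayes' rule using the sender's strategy as the likelihood.
P(m₁) = 0.75·0.4 + 0.25·0.3 = 0.375
P(t₂ | m₁) = (0.25·0.3) / 0.375 = 0.075 / 0.375 = 0.2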